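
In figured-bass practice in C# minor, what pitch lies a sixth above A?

F#

Counting 5 letter steps above A lands on F; in C# minor, that letter is F#.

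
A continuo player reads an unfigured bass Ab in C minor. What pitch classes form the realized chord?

An unfigured bass implies 5/3.
A third above Ab in this key is C.
A fifth above Ab in this key is Eb.
Together with the bass Ab, this spells Ab major in root position.

Ab, C, Eb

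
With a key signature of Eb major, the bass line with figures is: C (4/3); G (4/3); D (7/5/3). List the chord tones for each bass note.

C, Eb, F, Ab | G, Bb, C, Eb | D, F, Ab, C

C (6/4/3): C, Eb, F, Ab.
G (6/4/3): G, Bb, C, Eb.
D (7/5/3): D, F, Ab, C.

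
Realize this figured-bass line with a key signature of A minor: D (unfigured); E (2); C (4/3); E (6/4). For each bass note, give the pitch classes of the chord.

D (5/3): D, F, A.
E (6/4/2): E, F, A, C.
C (6/4/3): C, E, F, A.
E (6/4): E, A, C.

D, F, A | E, F, A, C | C, E, F, A | E, A, C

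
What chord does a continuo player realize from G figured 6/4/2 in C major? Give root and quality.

The figures 6/4/2 indicate a seventh chord in third inversion.
In third inversion the root lies a second above the bass: a second above G in C major is A.
The chord tones are G, A, C, E, giving A minor seventh.

A minor seventh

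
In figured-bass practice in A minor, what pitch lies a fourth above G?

Counting 3 letter steps above G lands on C; in A minor, that letter is C.

C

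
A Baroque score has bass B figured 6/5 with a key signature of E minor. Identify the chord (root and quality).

The figures 6/5 indicate a seventh chord in first inversion.
In first inversion the root lies a sixth above the bass: a sixth above B in E minor is G.
The chord tones are B, D, F#, G, giving G major seventh.

G major seventh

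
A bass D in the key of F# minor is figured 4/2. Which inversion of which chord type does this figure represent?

4/2 is shorthand for 6/4/2.
Intervals of 6/4/2 above the bass form a seventh chord; the bass is the seventh, so this is third inversion.

seventh chord, third inversion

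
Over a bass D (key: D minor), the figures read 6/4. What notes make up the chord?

D, G, Bb

A fourth above D in this key is G.
A sixth above D in this key is Bb.
Together with the bass D, this spells G minor in second inversion.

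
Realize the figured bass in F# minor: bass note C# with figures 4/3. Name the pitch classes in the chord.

C#, E, F#, A

The written figures 4/3 are shorthand for 6/4/3: the 6 is implied.
A third above C# in this key is E.
A fourth above C# in this key is F#.
A sixth above C# in this key is A.
Together with the bass C#, this spells F# minor seventh in second inversion.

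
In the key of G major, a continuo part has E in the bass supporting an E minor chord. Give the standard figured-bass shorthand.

E is the root of E minor, so the chord is in root position.
A triad in root position is figured 5/3, conventionally abbreviated (no figures — root-position triad).

no figures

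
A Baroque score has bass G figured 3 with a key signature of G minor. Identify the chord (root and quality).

G minor

The figures 3 indicate a triad in root position.
In root position the bass is the root, so the root is G.
The chord tones are G, Bb, D, giving G minor.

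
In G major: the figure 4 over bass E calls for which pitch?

A

Counting 3 letter steps above E lands on A; in G major, that letter is A.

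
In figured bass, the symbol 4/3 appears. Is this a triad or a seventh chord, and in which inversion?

4/3 is shorthand for 6/4/3.
Intervals of 6/4/3 above the bass form a seventh chord; the bass is the fifth, so this is second inversion.

seventh chord, second inversion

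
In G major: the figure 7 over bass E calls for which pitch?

Counting 6 letter steps above E lands on D; in G major, that letter is D.

D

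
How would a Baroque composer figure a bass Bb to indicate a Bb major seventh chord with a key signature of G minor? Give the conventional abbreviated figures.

Bb is the root of Bb major seventh, so the chord is in root position.
A seventh chord in root position is figured 7/5/3, conventionally abbreviated 7.

7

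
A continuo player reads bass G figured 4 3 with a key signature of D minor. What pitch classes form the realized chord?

G, Bb, C, E

The written figures 4 3 are shorthand for 6/4/3: the 6 is implied.
A third above G in this key is Bb.
A fourth above G in this key is C.
A sixth above G in this key is E.
Together with the bass G, this spells C dominant seventh in second inversion.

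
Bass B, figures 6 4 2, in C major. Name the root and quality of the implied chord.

The figures 6 4 2 indicate a seventh chord in third inversion.
In third inversion the root lies a second above the bass: a second above B in C major is C.
The chord tones are B, C, E, G, giving C major seventh.

C major seventh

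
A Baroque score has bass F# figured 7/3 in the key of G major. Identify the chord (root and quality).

The figures 7/3 indicate a seventh chord in root position.
In root position the bass is the root, so the root is F#.
The chord tones are F#, A, C, E, giving F# half-diminished seventh.

F# half-diminished seventh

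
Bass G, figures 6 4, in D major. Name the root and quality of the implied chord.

The figures 6 4 indicate a triad in second inversion.
In second inversion the root lies a fourth above the bass: a fourth above G in D major is C#.
The chord tones are G, C#, E, giving C# diminished.

C# diminished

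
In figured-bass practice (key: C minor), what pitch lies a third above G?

Bb

Counting 2 letter steps above G lands on B; in C minor, that letter is Bb.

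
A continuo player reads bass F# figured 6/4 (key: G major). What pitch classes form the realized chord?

A fourth above F# in this key is B.
A sixth above F# in this key is D.
Together with the bass F#, this spells B minor in second inversion.

F#, B, D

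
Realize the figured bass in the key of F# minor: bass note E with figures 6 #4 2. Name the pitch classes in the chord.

A second above E in this key is F#.
A fourth above E in this key is A, raised to A# by the sharp.
A sixth above E in this key is C#.
Together with the bass E, this spells F# dominant seventh in third inversion.

E, F#, A#, C#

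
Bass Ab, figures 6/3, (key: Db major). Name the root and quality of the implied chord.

The figures 6/3 indicate a triad in first inversion.
In first inversion the root lies a sixth above the bass: a sixth above Ab in Db major is F.
The chord tones are Ab, C, F, giving F minor.

F minor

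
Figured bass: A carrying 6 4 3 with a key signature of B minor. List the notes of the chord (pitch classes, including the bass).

A third above A in this key is C#.
A fourth above A in this key is D.
A sixth above A in this key is F#.
Together with the bass A, this spells D major seventh in second inversion.

A, C#, D, F#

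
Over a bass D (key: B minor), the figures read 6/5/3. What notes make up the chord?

D, F#, A, B

A third above D in this key is F#.
A fifth above D in this key is A.
A sixth above D in this key is B.
Together with the bass D, this spells B minor seventh in first inversion.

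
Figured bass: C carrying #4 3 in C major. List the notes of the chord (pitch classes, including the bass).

The written figures #4 3 are shorthand for 6/4/3: the 6 is implied.
A third above C in this key is E.
A fourth above C in this key is F, raised to F# by the sharp.
A sixth above C in this key is A.
Together with the bass C, this spells F# half-diminished seventh in second inversion.

C, E, F#, A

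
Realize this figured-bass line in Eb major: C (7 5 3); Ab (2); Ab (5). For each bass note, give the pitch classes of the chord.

C, Eb, G, Bb | Ab, Bb, D, F | Ab, C, Eb

C (7/5/3): C, Eb, G, Bb.
Ab (6/4/2): Ab, Bb, D, F.
Ab (5/3): Ab, C, Eb.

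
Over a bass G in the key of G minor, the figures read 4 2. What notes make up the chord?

G, A, C, Eb

The written figures 4 2 are shorthand for 6/4/2: the 6 is implied.
A second above G in this key is A.
A fourth above G in this key is C.
A sixth above G in this key is Eb.
Together with the bass G, this spells A half-diminished seventh in third inversion.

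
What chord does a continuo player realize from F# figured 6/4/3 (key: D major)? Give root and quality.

The figures 6/4/3 indicate a seventh chord in second inversion.
In second inversion the root lies a fourth above the bass: a fourth above F# in D major is B.
The chord tones are F#, A, B, D, giving B minor seventh.

B minor seventh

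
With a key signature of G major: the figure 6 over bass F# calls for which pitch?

Counting 5 letter steps above F# lands on D; in G major, that letter is D.

D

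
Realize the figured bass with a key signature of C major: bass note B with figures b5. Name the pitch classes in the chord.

The written figures b5 are shorthand for 5/3: the 3 is implied.
A third above B in this key is D.
A fifth above B in this key is F, lowered to Fb by the flat.

B, D, Fb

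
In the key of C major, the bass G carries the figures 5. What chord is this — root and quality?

The figures 5 indicate a triad in root position.
In root position the bass is the root, so the root is G.
The chord tones are G, B, D, giving G major.

G major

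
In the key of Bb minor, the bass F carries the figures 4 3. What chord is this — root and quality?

The figures 4 3 indicate a seventh chord in second inversion.
In second inversion the root lies a fourth above the bass: a fourth above F in Bb minor is Bb.
The chord tones are F, Ab, Bb, Db, giving Bb minor seventh.

Bb minor seventh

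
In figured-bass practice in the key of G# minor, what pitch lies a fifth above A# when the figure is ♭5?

Counting 4 letter steps above A# lands on E; in G# minor, that letter is E.
The b5 figure lowers it a semitone, giving Eb.

Eb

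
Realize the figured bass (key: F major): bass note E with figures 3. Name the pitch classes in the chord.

The written figures 3 are shorthand for 5/3: the 5 is implied.
A third above E in this key is G.
A fifth above E in this key is Bb.
Together with the bass E, this spells E diminished in root position.

E, G, Bb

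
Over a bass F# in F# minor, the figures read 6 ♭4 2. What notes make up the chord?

A second above F# in this key is G#.
A fourth above F# in this key is B, lowered to Bb by the flat.
A sixth above F# in this key is D.

F#, G#, Bb, D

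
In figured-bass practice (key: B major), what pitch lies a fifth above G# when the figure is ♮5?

Counting 4 letter steps above G# lands on D; in B major, that letter is D#.
The ♮5 figure makes it natural, giving D.

D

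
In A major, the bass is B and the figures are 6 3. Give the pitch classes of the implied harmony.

A third above B in this key is D.
A sixth above B in this key is G#.
Together with the bass B, this spells G# diminished in first inversion.

B, D, G#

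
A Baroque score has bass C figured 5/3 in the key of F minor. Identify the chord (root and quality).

C minor

The figures 5/3 indicate a triad in root position.
In root position the bass is the root, so the root is C.
The chord tones are C, Eb, G, giving C minor.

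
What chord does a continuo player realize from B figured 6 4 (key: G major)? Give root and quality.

E minor

The figures 6 4 indicate a triad in second inversion.
In second inversion the root lies a fourth above the bass: a fourth above B in G major is E.
The chord tones are B, E, G, giving E minor.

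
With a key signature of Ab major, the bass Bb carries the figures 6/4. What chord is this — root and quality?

The figures 6/4 indicate a triad in second inversion.
In second inversion the root lies a fourth above the bass: a fourth above Bb in Ab major is Eb.
The chord tones are Bb, Eb, G, giving Eb major.

Eb major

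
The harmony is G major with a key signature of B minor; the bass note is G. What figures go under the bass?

G is the root of G major, so the chord is in root position.
A triad in root position is figured 5/3, conventionally abbreviated (no figures — root-position triad).

no figures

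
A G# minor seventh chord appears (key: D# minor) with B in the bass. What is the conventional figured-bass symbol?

B is the third of G# minor seventh, so the chord is in first inversion.
A seventh chord in first inversion is figured 6/5/3, conventionally abbreviated 6/5.

6/5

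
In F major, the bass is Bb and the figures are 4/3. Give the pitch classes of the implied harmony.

Bb, D, E, G

The written figures 4/3 are shorthand for 6/4/3: the 6 is implied.
A third above Bb in this key is D.
A fourth above Bb in this key is E.
A sixth above Bb in this key is G.
Together with the bass Bb, this spells E half-diminished seventh in second inversion.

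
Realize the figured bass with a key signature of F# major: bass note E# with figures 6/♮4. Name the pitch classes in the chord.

A fourth above E# in this key is A#, made natural (A) by the ♮ figure.
A sixth above E# in this key is C#.
Together with the bass E#, this spells A augmented in second inversion.

E#, A, C#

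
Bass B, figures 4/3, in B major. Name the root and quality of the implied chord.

E major seventh

The figures 4/3 indicate a seventh chord in second inversion.
In second inversion the root lies a fourth above the bass: a fourth above B in B major is E.
The chord tones are B, D#, E, G#, giving E major seventh.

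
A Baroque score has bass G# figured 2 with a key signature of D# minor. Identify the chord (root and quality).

The figures 2 indicate a seventh chord in third inversion.
In third inversion the root lies a second above the bass: a second above G# in D# minor is A#.
The chord tones are G#, A#, C#, E#, giving A# minor seventh.

A# minor seventh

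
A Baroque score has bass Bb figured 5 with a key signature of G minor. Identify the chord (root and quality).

The figures 5 indicate a triad in root position.
In root position the bass is the root, so the root is Bb.
The chord tones are Bb, D, F, giving Bb major.

Bb major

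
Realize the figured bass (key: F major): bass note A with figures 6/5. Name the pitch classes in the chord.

The written figures 6/5 are shorthand for 6/5/3: the 3 is implied.
A third above A in this key is C.
A fifth above A in this key is E.
A sixth above A in this key is F.
Together with the bass A, this spells F major seventh in first inversion.

A, C, E, F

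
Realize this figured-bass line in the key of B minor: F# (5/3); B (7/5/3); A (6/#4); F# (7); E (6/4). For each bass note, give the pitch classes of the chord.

F# (5/3): F#, A, C#.
B (7/5/3): B, D, F#, A.
A (6/#4): A, D#, F#.
F# (7/5/3): F#, A, C#, E.
E (6/4): E, A, C#.

F#, A, C# | B, D, F#, A | A, D#, F# | F#, A, C#, E | E, A, C#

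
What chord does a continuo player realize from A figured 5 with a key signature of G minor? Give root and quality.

The figures 5 indicate a triad in root position.
In root position the bass is the root, so the root is A.
The chord tones are A, C, Eb, giving A diminished.

A diminished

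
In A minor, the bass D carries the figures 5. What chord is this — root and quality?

D minor

The figures 5 indicate a triad in root position.
In root position the bass is the root, so the root is D.
The chord tones are D, F, A, giving D minor.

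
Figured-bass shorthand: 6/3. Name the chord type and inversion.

triad, first inversion

Intervals of 6/3 above the bass form a triad; the bass is the third, so this is first inversion.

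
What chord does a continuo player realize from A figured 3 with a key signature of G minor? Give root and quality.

A diminished

The figures 3 indicate a triad in root position.
In root position the bass is the root, so the root is A.
The chord tones are A, C, Eb, giving A diminished.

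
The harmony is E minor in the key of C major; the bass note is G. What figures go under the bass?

6

G is the third of E minor, so the chord is in first inversion.
A triad in first inversion is figured 6/3, conventionally abbreviated 6.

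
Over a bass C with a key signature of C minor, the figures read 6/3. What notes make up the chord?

A third above C in this key is Eb.
A sixth above C in this key is Ab.
Together with the bass C, this spells Ab major in first inversion.

C, Eb, Ab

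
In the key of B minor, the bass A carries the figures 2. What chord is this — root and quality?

B minor seventh

The figures 2 indicate a seventh chord in third inversion.
In third inversion the root lies a second above the bass: a second above A in B minor is B.
The chord tones are A, B, D, F#, giving B minor seventh.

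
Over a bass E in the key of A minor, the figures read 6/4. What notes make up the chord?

A fourth above E in this key is A.
A sixth above E in this key is C.
Together with the bass E, this spells A minor in second inversion.

E, A, C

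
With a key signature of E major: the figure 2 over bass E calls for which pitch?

Counting 1 letter step above E lands on F; in E major, that letter is F#.

F#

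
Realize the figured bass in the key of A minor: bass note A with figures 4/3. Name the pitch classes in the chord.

A, C, D, F

The written figures 4/3 are shorthand for 6/4/3: the 6 is implied.
A third above A in this key is C.
A fourth above A in this key is D.
A sixth above A in this key is F.
Together with the bass A, this spells D minor seventh in second inversion.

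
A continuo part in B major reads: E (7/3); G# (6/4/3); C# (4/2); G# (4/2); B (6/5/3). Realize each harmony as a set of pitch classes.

E (7/5/3): E, G#, B, D#.
G# (6/4/3): G#, B, C#, E.
C# (6/4/2): C#, D#, F#, A#.
G# (6/4/2): G#, A#, C#, E.
B (6/5/3): B, D#, F#, G#.

E, G#, B, D# | G#, B, C#, E | C#, D#, F#, A# | G#, A#, C#, E | B, D#, F#, G#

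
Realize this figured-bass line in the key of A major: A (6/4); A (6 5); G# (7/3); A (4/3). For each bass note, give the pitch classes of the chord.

A, D, F# | A, C#, E, F# | G#, B, D, F# | A, C#, D, F#

A (6/4): A, D, F#.
A (6/5/3): A, C#, E, F#.
G# (7/5/3): G#, B, D, F#.
A (6/4/3): A, C#, D, F#.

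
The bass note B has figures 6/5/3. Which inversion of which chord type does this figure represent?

seventh chord, first inversion

Intervals of 6/5/3 above the bass form a seventh chord; the bass is the third, so this is first inversion.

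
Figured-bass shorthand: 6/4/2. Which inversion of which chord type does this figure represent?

seventh chord, third inversion

Intervals of 6/4/2 above the bass form a seventh chord; the bass is the seventh, so this is third inversion.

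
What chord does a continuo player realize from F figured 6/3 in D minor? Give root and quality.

D minor

The figures 6/3 indicate a triad in first inversion.
In first inversion the root lies a sixth above the bass: a sixth above F in D minor is D.
The chord tones are F, A, D, giving D minor.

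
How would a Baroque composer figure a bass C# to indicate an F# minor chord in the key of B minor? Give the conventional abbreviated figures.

6/4

C# is the fifth of F# minor, so the chord is in second inversion.
A triad in second inversion is figured 6/4, conventionally abbreviated 6/4.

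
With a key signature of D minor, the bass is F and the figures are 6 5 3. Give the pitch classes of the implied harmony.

A third above F in this key is A.
A fifth above F in this key is C.
A sixth above F in this key is D.
Together with the bass F, this spells D minor seventh in first inversion.

F, A, C, D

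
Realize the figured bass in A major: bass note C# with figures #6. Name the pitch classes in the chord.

The written figures #6 are shorthand for 6/3: the 3 is implied.
A third above C# in this key is E.
A sixth above C# in this key is A, raised to A# by the sharp.
Together with the bass C#, this spells A# diminished in first inversion.

C#, E, A#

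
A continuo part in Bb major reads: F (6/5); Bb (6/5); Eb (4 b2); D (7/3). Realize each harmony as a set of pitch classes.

F (6/5/3): F, A, C, D.
Bb (6/5/3): Bb, D, F, G.
Eb (6/4/b2): Eb, Fb, A, C.
D (7/5/3): D, F, A, C.

F, A, C, D | Bb, D, F, G | Eb, Fb, A, C | D, F, A, C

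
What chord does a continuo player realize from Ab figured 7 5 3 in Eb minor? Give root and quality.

Ab minor seventh

The figures 7 5 3 indicate a seventh chord in root position.
In root position the bass is the root, so the root is Ab.
The chord tones are Ab, Cb, Eb, Gb, giving Ab minor seventh.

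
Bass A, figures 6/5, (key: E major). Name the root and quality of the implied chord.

F# minor seventh

The figures 6/5 indicate a seventh chord in first inversion.
In first inversion the root lies a sixth above the bass: a sixth above A in E major is F#.
The chord tones are A, C#, E, F#, giving F# minor seventh.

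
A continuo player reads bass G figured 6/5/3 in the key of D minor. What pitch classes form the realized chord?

A third above G in this key is Bb.
A fifth above G in this key is D.
A sixth above G in this key is E.
Together with the bass G, this spells E half-diminished seventh in first inversion.

G, Bb, D, E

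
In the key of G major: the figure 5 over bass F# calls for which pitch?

C

Counting 4 letter steps above F# lands on C; in G major, that letter is C.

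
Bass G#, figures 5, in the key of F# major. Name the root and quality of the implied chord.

The figures 5 indicate a triad in root position.
In root position the bass is the root, so the root is G#.
The chord tones are G#, B, D#, giving G# minor.

G# minor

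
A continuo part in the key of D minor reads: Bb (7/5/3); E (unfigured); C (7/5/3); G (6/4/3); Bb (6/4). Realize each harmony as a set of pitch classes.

Bb, D, F, A | E, G, Bb | C, E, G, Bb | G, Bb, C, E | Bb, E, G

Bb (7/5/3): Bb, D, F, A.
E (5/3): E, G, Bb.
C (7/5/3): C, E, G, Bb.
G (6/4/3): G, Bb, C, E.
Bb (6/4): Bb, E, G.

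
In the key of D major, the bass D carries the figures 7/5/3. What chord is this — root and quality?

The figures 7/5/3 indicate a seventh chord in root position.
In root position the bass is the root, so the root is D.
The chord tones are D, F#, A, C#, giving D major seventh.

D major seventh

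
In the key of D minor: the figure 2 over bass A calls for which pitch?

Counting 1 letter step above A lands on B; in D minor, that letter is Bb.

Bb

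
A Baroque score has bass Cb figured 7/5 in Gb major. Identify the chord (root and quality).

Cb major seventh

The figures 7/5 indicate a seventh chord in root position.
In root position the bass is the root, so the root is Cb.
The chord tones are Cb, Eb, Gb, Bb, giving Cb major seventh.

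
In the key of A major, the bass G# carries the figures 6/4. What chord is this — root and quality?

C# minor

The figures 6/4 indicate a triad in second inversion.
In second inversion the root lies a fourth above the bass: a fourth above G# in A major is C#.
The chord tones are G#, C#, E, giving C# minor.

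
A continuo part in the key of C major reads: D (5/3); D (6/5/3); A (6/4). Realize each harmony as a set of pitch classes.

D, F, A | D, F, A, B | A, D, F

D (5/3): D, F, A.
D (6/5/3): D, F, A, B.
A (6/4): A, D, F.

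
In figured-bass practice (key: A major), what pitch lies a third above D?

F#

Counting 2 letter steps above D lands on F; in A major, that letter is F#.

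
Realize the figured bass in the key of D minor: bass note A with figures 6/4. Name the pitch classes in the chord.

A fourth above A in this key is D.
A sixth above A in this key is F.
Together with the bass A, this spells D minor in second inversion.

A, D, F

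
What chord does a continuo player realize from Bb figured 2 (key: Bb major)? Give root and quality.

The figures 2 indicate a seventh chord in third inversion.
In third inversion the root lies a second above the bass: a second above Bb in Bb major is C.
The chord tones are Bb, C, Eb, G, giving C minor seventh.

C minor seventh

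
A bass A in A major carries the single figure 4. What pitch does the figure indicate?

Counting 3 letter steps above A lands on D; in A major, that letter is D.

D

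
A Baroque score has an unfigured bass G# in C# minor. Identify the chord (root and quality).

An unfigured bass indicates a triad in root position.
In root position the bass is the root, so the root is G#.
The chord tones are G#, B, D#, giving G# minor.

G# minor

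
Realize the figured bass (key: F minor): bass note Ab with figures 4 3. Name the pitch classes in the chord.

Ab, C, Db, F

The written figures 4 3 are shorthand for 6/4/3: the 6 is implied.
A third above Ab in this key is C.
A fourth above Ab in this key is Db.
A sixth above Ab in this key is F.
Together with the bass Ab, this spells Db major seventh in second inversion.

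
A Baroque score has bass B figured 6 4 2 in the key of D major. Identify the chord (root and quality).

The figures 6 4 2 indicate a seventh chord in third inversion.
In third inversion the root lies a second above the bass: a second above B in D major is C#.
The chord tones are B, C#, E, G, giving C# half-diminished seventh.

C# half-diminished seventh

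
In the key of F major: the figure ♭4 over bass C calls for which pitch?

Fb

Counting 3 letter steps above C lands on F; in F major, that letter is F.
The b4 figure lowers it a semitone, giving Fb.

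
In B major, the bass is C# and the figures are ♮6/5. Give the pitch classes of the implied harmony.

C#, E, G#, A

The written figures ♮6/5 are shorthand for 6/5/3: the 3 is implied.
A third above C# in this key is E.
A fifth above C# in this key is G#.
A sixth above C# in this key is A#, made natural (A) by the ♮ figure.
Together with the bass C#, this spells A major seventh in first inversion.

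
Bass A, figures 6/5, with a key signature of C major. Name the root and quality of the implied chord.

The figures 6/5 indicate a seventh chord in first inversion.
In first inversion the root lies a sixth above the bass: a sixth above A in C major is F.
The chord tones are A, C, E, F, giving F major seventh.

F major seventh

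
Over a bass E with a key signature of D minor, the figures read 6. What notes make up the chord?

The written figures 6 are shorthand for 6/3: the 3 is implied.
A third above E in this key is G.
A sixth above E in this key is C.
Together with the bass E, this spells C major in first inversion.

E, G, C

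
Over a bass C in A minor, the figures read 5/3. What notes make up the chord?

A third above C in this key is E.
A fifth above C in this key is G.
Together with the bass C, this spells C major in root position.

C, E, G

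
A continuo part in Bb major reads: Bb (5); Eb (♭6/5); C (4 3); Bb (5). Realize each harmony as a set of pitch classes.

Bb, D, F | Eb, G, Bb, Cb | C, Eb, F, A | Bb, D, F

Bb (5/3): Bb, D, F.
Eb (b6/5/3): Eb, G, Bb, Cb.
C (6/4/3): C, Eb, F, A.
Bb (5/3): Bb, D, F.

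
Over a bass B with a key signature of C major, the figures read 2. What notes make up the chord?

The written figures 2 are shorthand for 6/4/2: the 6/4 are implied.
A second above B in this key is C.
A fourth above B in this key is E.
A sixth above B in this key is G.
Together with the bass B, this spells C major seventh in third inversion.

B, C, E, G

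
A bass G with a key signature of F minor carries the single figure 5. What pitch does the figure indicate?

Counting 4 letter steps above G lands on D; in F minor, that letter is Db.

Db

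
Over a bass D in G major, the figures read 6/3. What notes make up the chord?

D, F#, B

A third above D in this key is F#.
A sixth above D in this key is B.
Together with the bass D, this spells B minor in first inversion.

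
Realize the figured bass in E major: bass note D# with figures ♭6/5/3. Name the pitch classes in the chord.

A third above D# in this key is F#.
A fifth above D# in this key is A.
A sixth above D# in this key is B, lowered to Bb by the flat.

D#, F#, A, Bb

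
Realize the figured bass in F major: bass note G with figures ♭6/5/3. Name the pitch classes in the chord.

A third above G in this key is Bb.
A fifth above G in this key is D.
A sixth above G in this key is E, lowered to Eb by the flat.
Together with the bass G, this spells Eb major seventh in first inversion.

G, Bb, D, Eb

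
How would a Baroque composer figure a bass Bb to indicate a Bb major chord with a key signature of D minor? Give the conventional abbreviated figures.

no figures

Bb is the root of Bb major, so the chord is in root position.
A triad in root position is figured 5/3, conventionally abbreviated (no figures — root-position triad).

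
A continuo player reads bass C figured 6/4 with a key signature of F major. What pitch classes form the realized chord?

C, F, A

A fourth above C in this key is F.
A sixth above C in this key is A.
Together with the bass C, this spells F major in second inversion.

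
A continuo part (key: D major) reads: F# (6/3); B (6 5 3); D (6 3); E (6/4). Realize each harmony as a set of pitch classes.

F#, A, D | B, D, F#, G | D, F#, B | E, A, C#

F# (6/3): F#, A, D.
B (6/5/3): B, D, F#, G.
D (6/3): D, F#, B.
E (6/4): E, A, C#.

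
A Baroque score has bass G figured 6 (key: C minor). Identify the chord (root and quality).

The figures 6 indicate a triad in first inversion.
In first inversion the root lies a sixth above the bass: a sixth above G in C minor is Eb.
The chord tones are G, Bb, Eb, giving Eb major.

Eb major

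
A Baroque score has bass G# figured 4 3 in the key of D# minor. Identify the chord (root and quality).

The figures 4 3 indicate a seventh chord in second inversion.
In second inversion the root lies a fourth above the bass: a fourth above G# in D# minor is C#.
The chord tones are G#, B, C#, E#, giving C# dominant seventh.

C# dominant seventh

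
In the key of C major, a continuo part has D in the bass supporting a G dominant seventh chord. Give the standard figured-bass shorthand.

4/3

D is the fifth of G dominant seventh, so the chord is in second inversion.
A seventh chord in second inversion is figured 6/4/3, conventionally abbreviated 4/3.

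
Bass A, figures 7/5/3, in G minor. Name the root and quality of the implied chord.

A half-diminished seventh

The figures 7/5/3 indicate a seventh chord in root position.
In root position the bass is the root, so the root is A.
The chord tones are A, C, Eb, G, giving A half-diminished seventh.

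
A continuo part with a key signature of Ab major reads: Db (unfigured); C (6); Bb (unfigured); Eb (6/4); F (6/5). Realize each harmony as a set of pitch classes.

Db, F, Ab | C, Eb, Ab | Bb, Db, F | Eb, Ab, C | F, Ab, C, Db

Db (5/3): Db, F, Ab.
C (6/3): C, Eb, Ab.
Bb (5/3): Bb, Db, F.
Eb (6/4): Eb, Ab, C.
F (6/5/3): F, Ab, C, Db.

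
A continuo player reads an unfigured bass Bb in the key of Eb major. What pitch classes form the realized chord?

An unfigured bass implies 5/3.
A third above Bb in this key is D.
A fifth above Bb in this key is F.
Together with the bass Bb, this spells Bb major in root position.

Bb, D, F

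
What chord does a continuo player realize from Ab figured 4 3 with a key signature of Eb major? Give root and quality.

D half-diminished seventh

The figures 4 3 indicate a seventh chord in second inversion.
In second inversion the root lies a fourth above the bass: a fourth above Ab in Eb major is D.
The chord tones are Ab, C, D, F, giving D half-diminished seventh.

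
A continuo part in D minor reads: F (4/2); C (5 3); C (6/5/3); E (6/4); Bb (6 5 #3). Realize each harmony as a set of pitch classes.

F (6/4/2): F, G, Bb, D.
C (5/3): C, E, G.
C (6/5/3): C, E, G, A.
E (6/4): E, A, C.
Bb (6/5/#3): Bb, D#, F, G.

F, G, Bb, D | C, E, G | C, E, G, A | E, A, C | Bb, D#, F, G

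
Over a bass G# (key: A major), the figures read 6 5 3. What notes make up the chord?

A third above G# in this key is B.
A fifth above G# in this key is D.
A sixth above G# in this key is E.
Together with the bass G#, this spells E dominant seventh in first inversion.

G#, B, D, E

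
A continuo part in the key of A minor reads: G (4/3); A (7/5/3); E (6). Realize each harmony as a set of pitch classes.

G, B, C, E | A, C, E, G | E, G, C

G (6/4/3): G, B, C, E.
A (7/5/3): A, C, E, G.
E (6/3): E, G, C.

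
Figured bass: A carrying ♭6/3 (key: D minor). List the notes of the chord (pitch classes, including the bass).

A third above A in this key is C.
A sixth above A in this key is F, lowered to Fb by the flat.

A, C, Fb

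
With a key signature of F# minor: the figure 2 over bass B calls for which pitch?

C#

Counting 1 letter step above B lands on C; in F# minor, that letter is C#.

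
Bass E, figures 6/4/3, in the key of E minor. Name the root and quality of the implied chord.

The figures 6/4/3 indicate a seventh chord in second inversion.
In second inversion the root lies a fourth above the bass: a fourth above E in E minor is A.
The chord tones are E, G, A, C, giving A minor seventh.

A minor seventh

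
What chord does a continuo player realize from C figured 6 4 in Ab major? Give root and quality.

The figures 6 4 indicate a triad in second inversion.
In second inversion the root lies a fourth above the bass: a fourth above C in Ab major is F.
The chord tones are C, F, Ab, giving F minor.

F minor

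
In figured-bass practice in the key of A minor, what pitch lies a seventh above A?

G

Counting 6 letter steps above A lands on G; in A minor, that letter is G.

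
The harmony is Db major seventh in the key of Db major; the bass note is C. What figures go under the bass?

C is the seventh of Db major seventh, so the chord is in third inversion.
A seventh chord in third inversion is figured 6/4/2, conventionally abbreviated 4/2.

4/2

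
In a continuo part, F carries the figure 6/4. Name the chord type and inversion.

triad, second inversion

Intervals of 6/4 above the bass form a triad; the bass is the fifth, so this is second inversion.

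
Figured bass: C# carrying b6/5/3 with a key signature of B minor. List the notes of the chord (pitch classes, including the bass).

C#, E, G, Ab

A third above C# in this key is E.
A fifth above C# in this key is G.
A sixth above C# in this key is A, lowered to Ab by the flat.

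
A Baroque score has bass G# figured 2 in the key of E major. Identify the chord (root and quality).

A major seventh

The figures 2 indicate a seventh chord in third inversion.
In third inversion the root lies a second above the bass: a second above G# in E major is A.
The chord tones are G#, A, C#, E, giving A major seventh.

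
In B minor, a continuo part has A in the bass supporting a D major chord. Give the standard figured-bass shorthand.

6/4

A is the fifth of D major, so the chord is in second inversion.
A triad in second inversion is figured 6/4, conventionally abbreviated 6/4.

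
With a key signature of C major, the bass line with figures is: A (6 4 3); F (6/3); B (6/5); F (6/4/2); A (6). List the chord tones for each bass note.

A, C, D, F | F, A, D | B, D, F, G | F, G, B, D | A, C, F

A (6/4/3): A, C, D, F.
F (6/3): F, A, D.
B (6/5/3): B, D, F, G.
F (6/4/2): F, G, B, D.
A (6/3): A, C, F.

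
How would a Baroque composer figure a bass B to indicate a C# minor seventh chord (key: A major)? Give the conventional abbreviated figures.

B is the seventh of C# minor seventh, so the chord is in third inversion.
A seventh chord in third inversion is figured 6/4/2, conventionally abbreviated 4/2.

4/2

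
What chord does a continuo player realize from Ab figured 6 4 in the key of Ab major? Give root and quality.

The figures 6 4 indicate a triad in second inversion.
In second inversion the root lies a fourth above the bass: a fourth above Ab in Ab major is Db.
The chord tones are Ab, Db, F, giving Db major.

Db major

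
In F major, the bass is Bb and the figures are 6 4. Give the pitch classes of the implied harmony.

Bb, E, G

A fourth above Bb in this key is E.
A sixth above Bb in this key is G.
Together with the bass Bb, this spells E diminished in second inversion.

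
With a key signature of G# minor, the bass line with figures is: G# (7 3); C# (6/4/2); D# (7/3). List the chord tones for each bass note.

G# (7/5/3): G#, B, D#, F#.
C# (6/4/2): C#, D#, F#, A#.
D# (7/5/3): D#, F#, A#, C#.

G#, B, D#, F# | C#, D#, F#, A# | D#, F#, A#, C#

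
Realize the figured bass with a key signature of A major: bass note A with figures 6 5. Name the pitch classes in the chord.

The written figures 6 5 are shorthand for 6/5/3: the 3 is implied.
A third above A in this key is C#.
A fifth above A in this key is E.
A sixth above A in this key is F#.
Together with the bass A, this spells F# minor seventh in first inversion.

A, C#, E, F#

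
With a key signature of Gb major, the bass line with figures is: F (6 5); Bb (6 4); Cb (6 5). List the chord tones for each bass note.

F, Ab, Cb, Db | Bb, Eb, Gb | Cb, Eb, Gb, Ab

F (6/5/3): F, Ab, Cb, Db.
Bb (6/4): Bb, Eb, Gb.
Cb (6/5/3): Cb, Eb, Gb, Ab.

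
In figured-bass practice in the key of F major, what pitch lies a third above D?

Counting 2 letter steps above D lands on F; in F major, that letter is F.

F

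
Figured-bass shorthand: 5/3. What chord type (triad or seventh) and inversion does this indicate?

triad, root position

Intervals of 5/3 above the bass form a triad; the bass is the root, so this is root position.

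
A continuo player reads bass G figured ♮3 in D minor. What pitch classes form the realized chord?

G, B, D

The written figures ♮3 are shorthand for 5/3: the 5 is implied.
A third above G in this key is Bb, made natural (B) by the ♮ figure.
A fifth above G in this key is D.
Together with the bass G, this spells G major in root position.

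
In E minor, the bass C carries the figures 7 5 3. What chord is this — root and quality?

C major seventh

The figures 7 5 3 indicate a seventh chord in root position.
In root position the bass is the root, so the root is C.
The chord tones are C, E, G, B, giving C major seventh.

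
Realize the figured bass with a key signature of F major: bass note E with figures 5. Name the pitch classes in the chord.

E, G, Bb

The written figures 5 are shorthand for 5/3: the 3 is implied.
A third above E in this key is G.
A fifth above E in this key is Bb.
Together with the bass E, this spells E diminished in root position.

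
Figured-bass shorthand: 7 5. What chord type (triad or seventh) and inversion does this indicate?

seventh chord, root position

7 5 is shorthand for 7/5/3.
Intervals of 7/5/3 above the bass form a seventh chord; the bass is the root, so this is root position.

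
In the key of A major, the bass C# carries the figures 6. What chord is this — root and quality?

A major

The figures 6 indicate a triad in first inversion.
In first inversion the root lies a sixth above the bass: a sixth above C# in A major is A.
The chord tones are C#, E, A, giving A major.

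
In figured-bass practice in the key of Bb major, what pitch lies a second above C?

D

Counting 1 letter step above C lands on D; in Bb major, that letter is D.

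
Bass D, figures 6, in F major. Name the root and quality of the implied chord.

The figures 6 indicate a triad in first inversion.
In first inversion the root lies a sixth above the bass: a sixth above D in F major is Bb.
The chord tones are D, F, Bb, giving Bb major.

Bb major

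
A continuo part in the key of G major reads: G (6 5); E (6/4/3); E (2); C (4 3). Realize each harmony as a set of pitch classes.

G, B, D, E | E, G, A, C | E, F#, A, C | C, E, F#, A

G (6/5/3): G, B, D, E.
E (6/4/3): E, G, A, C.
E (6/4/2): E, F#, A, C.
C (6/4/3): C, E, F#, A.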